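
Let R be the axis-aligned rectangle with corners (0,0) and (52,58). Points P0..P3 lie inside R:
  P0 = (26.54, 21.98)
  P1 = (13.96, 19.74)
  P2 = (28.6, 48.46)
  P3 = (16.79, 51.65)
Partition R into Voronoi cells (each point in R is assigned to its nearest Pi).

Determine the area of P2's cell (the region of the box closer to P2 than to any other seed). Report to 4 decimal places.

Area of P2's cell: 708.9747

1. box [0,52]×[0,58]: [(0, 0) (52, 0) (52, 58) (0, 58)]
2. ⊥bis P2·P0 via (27.57,35.22): [(0, 37.3648) (52, 33.3195) (52, 58) (0, 58)]  |A|=1178.2089
3. ⊥bis P2·P1 via (21.28,34.1): [(0, 44.9475) (17.5543, 35.9992) (52, 33.3195) (52, 58) (0, 58)]  |A|=1111.6546
4. ⊥bis P2·P3 via (22.695,50.055): [(18.8707, 35.8968) (52, 33.3195) (52, 58) (24.841, 58)]  |A|=708.9747
5. canonical 4-gon: [(18.8707, 35.8968) (52, 33.3195) (52, 58) (24.841, 58)]
6. shoelace: 708.9747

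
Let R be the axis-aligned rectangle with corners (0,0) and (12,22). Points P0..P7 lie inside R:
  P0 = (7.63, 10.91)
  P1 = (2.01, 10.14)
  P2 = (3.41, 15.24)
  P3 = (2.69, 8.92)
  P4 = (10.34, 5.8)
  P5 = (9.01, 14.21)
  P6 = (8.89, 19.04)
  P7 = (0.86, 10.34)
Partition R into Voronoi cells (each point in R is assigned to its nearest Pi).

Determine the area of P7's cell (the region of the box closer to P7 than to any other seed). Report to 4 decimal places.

Area of P7's cell: 8.1029

1. box [0,12]×[0,22]: [(0, 0) (12, 0) (12, 22) (0, 22)]
2. ⊥bis P7·P0 via (4.245,10.625): [(0, 0) (5.1396, 0) (3.2873, 22) (0, 22)]  |A|=92.6954
3. ⊥bis P7·P1 via (1.435,10.24): [(0, 1.9887) (3.3502, 21.2525) (3.2873, 22) (0, 22)]  |A|=34.7496
4. ⊥bis P7·P2 via (2.135,12.79): [(0, 13.9011) (0, 1.9887) (1.8998, 12.9124)]  |A|=11.3153
5. ⊥bis P7·P3 via (1.775,9.63): [(0, 13.9011) (0, 7.3425) (1.2001, 8.889) (1.8998, 12.9124)]  |A|=8.1029
6. ⊥bis P7·P4 via (5.6,8.07): [(0, 13.9011) (0, 7.3425) (1.2001, 8.889) (1.8998, 12.9124)]  |A|=8.1029
7. ⊥bis P7·P5 via (4.935,12.275): [(0, 13.9011) (0, 7.3425) (1.2001, 8.889) (1.8998, 12.9124)]  |A|=8.1029
8. ⊥bis P7·P6 via (4.875,14.69): [(0, 13.9011) (0, 7.3425) (1.2001, 8.889) (1.8998, 12.9124)]  |A|=8.1029
9. canonical 4-gon: [(0, 13.9011) (0, 7.3425) (1.2001, 8.889) (1.8998, 12.9124)]
10. shoelace: 8.1029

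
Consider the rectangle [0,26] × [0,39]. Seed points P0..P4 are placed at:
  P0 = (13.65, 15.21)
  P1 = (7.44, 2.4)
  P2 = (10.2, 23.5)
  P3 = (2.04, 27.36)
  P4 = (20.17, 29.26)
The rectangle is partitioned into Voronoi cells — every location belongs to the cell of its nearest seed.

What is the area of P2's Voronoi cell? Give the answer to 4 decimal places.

1. box [0,26]×[0,39]: [(0, 0) (26, 0) (26, 39) (0, 39)]
2. ⊥bis P2·P0 via (11.925,19.355): [(0, 14.3922) (26, 25.2125) (26, 39) (0, 39)]  |A|=499.1382
3. ⊥bis P2·P1 via (8.82,12.95): [(0, 14.3922) (26, 25.2125) (26, 39) (0, 39)]  |A|=499.1382
4. ⊥bis P2·P3 via (6.12,25.43): [(1.119, 14.8579) (26, 25.2125) (26, 39) (12.5391, 39)]  |A|=334.0098
5. ⊥bis P2·P4 via (15.185,26.38): [(10.448, 34.5793) (1.119, 14.8579) (17.825, 21.8104)]  |A|=132.3033
6. canonical 3-gon: [(10.448, 34.5793) (1.119, 14.8579) (17.825, 21.8104)]
7. shoelace: 132.3033

Area of P2's cell: 132.3033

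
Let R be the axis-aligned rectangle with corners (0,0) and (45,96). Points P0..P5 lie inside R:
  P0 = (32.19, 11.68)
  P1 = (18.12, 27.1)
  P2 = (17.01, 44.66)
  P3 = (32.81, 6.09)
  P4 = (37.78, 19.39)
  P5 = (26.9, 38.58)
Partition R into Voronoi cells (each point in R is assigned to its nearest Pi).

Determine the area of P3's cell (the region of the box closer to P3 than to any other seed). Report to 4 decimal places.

1. box [0,45]×[0,96]: [(0, 0) (45, 0) (45, 96) (0, 96)]
2. ⊥bis P3·P0 via (32.5,8.885): [(0, 5.2803) (0, 0) (45, 0) (45, 10.2714)]  |A|=349.9144
3. ⊥bis P3·P1 via (25.465,16.595): [(11.0326, 6.504) (1.7304, 0) (45, 0) (45, 10.2714)]  |A|=315.1591
4. ⊥bis P3·P2 via (24.91,25.375): [(11.0326, 6.504) (1.7304, 0) (45, 0) (45, 10.2714)]  |A|=315.1591
5. ⊥bis P3·P4 via (35.295,12.74): [(42.6104, 10.0064) (11.0326, 6.504) (1.7304, 0) (45, 0) (45, 9.1134)]  |A|=313.7755
6. ⊥bis P3·P5 via (29.855,22.335): [(42.6104, 10.0064) (11.0326, 6.504) (1.7304, 0) (45, 0) (45, 9.1134)]  |A|=313.7755
7. canonical 5-gon: [(42.6104, 10.0064) (11.0326, 6.504) (1.7304, 0) (45, 0) (45, 9.1134)]
8. shoelace: 313.7755

Area of P3's cell: 313.7755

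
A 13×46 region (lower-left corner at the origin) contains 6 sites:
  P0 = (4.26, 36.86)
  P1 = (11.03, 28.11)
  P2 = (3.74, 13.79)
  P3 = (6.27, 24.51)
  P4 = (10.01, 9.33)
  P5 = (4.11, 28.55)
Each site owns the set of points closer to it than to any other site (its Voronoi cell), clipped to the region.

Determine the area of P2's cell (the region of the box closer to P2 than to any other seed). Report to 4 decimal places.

Area of P2's cell: 103.5112

1. box [0,13]×[0,46]: [(0, 0) (13, 0) (13, 46) (0, 46)]
2. ⊥bis P2·P0 via (4,25.325): [(0, 25.4152) (0, 0) (13, 0) (13, 25.1221)]  |A|=328.4924
3. ⊥bis P2·P1 via (7.385,20.95): [(0, 24.7095) (0, 0) (13, 0) (13, 18.0915)]  |A|=278.2069
4. ⊥bis P2·P3 via (5.005,19.15): [(0, 20.3312) (0, 0) (13, 0) (13, 17.2631)]  |A|=244.3632
5. ⊥bis P2·P4 via (6.875,11.56): [(11.2291, 17.6811) (0, 20.3312) (0, 1.8949)]  |A|=103.5112
6. ⊥bis P2·P5 via (3.925,21.17): [(11.2291, 17.6811) (0, 20.3312) (0, 1.8949)]  |A|=103.5112
7. canonical 3-gon: [(11.2291, 17.6811) (0, 20.3312) (0, 1.8949)]
8. shoelace: 103.5112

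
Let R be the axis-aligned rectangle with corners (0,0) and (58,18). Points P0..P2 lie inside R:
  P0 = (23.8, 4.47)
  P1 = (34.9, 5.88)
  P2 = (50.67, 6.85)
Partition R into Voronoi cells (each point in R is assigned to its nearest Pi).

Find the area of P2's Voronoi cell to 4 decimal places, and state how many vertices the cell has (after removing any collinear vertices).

Area of P2's cell: 276.7874 (4 vertices)

1. box [0,58]×[0,18]: [(0, 0) (58, 0) (58, 18) (0, 18)]
2. ⊥bis P2·P0 via (37.235,5.66): [(37.7363, 0) (58, 0) (58, 18) (36.142, 18)]  |A|=379.0951
3. ⊥bis P2·P1 via (42.785,6.365): [(43.1765, 0) (58, 0) (58, 18) (42.0693, 18)]  |A|=276.7874
4. canonical 4-gon: [(43.1765, 0) (58, 0) (58, 18) (42.0693, 18)]
5. shoelace: 276.7874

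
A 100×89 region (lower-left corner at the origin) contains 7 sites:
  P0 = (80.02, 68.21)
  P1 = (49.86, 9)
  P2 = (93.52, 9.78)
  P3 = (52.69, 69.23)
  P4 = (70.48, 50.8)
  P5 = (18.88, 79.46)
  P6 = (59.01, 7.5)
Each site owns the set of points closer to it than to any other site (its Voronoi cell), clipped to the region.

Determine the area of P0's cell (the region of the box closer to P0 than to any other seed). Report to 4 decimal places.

Area of P0's cell: 1131.1816

1. box [0,100]×[0,89]: [(0, 0) (100, 0) (100, 89) (0, 89)]
2. ⊥bis P0·P1 via (64.94,38.605): [(0, 71.6837) (100, 20.7464) (100, 89) (0, 89)]  |A|=4278.4961
3. ⊥bis P0·P2 via (86.77,38.995): [(0, 71.6837) (71.2253, 35.4035) (100, 42.0517) (100, 89) (0, 89)]  |A|=3971.9679
4. ⊥bis P0·P3 via (66.355,68.72): [(65.2256, 38.4595) (71.2253, 35.4035) (100, 42.0517) (100, 89) (67.1119, 89)]  |A|=1711.3012
5. ⊥bis P0·P4 via (75.25,59.505): [(66.1962, 64.4661) (100, 45.943) (100, 89) (67.1119, 89)]  |A|=1131.1816
6. ⊥bis P0·P5 via (49.45,73.835): [(66.1962, 64.4661) (100, 45.943) (100, 89) (67.1119, 89)]  |A|=1131.1816
7. ⊥bis P0·P6 via (69.515,37.855): [(66.1962, 64.4661) (100, 45.943) (100, 89) (67.1119, 89)]  |A|=1131.1816
8. canonical 4-gon: [(66.1962, 64.4661) (100, 45.943) (100, 89) (67.1119, 89)]
9. shoelace: 1131.1816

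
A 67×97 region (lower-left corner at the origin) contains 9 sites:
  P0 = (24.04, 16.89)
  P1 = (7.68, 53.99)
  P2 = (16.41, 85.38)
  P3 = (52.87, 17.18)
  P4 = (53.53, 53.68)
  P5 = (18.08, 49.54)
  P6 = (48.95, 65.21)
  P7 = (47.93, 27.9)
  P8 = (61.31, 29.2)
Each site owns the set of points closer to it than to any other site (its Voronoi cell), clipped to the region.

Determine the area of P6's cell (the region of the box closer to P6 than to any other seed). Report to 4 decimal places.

Area of P6's cell: 1188.7302

1. box [0,67]×[0,97]: [(0, 0) (67, 0) (67, 97) (0, 97)]
2. ⊥bis P6·P0 via (36.495,41.05): [(0, 59.864) (67, 25.324) (67, 97) (0, 97)]  |A|=3645.2029
3. ⊥bis P6·P1 via (28.315,59.6): [(32.8469, 42.9307) (67, 25.324) (67, 97) (18.1471, 97)]  |A|=2544.7005
4. ⊥bis P6·P2 via (32.68,75.295): [(26.6797, 65.6149) (32.8469, 42.9307) (67, 25.324) (67, 97) (46.1339, 97)]  |A|=2105.5163
5. ⊥bis P6·P3 via (50.91,41.195): [(26.6797, 65.6149) (32.8469, 42.9307) (38.2224, 40.1595) (67, 42.5082) (67, 97) (46.1339, 97)]  |A|=1858.2565
6. ⊥bis P6·P4 via (51.24,59.445): [(26.6797, 65.6149) (30.5875, 51.2413) (67, 65.7053) (67, 97) (46.1339, 97)]  |A|=1248.2981
7. ⊥bis P6·P5 via (33.515,57.375): [(28.1381, 67.9676) (35.6148, 53.2383) (67, 65.7053) (67, 97) (46.1339, 97)]  |A|=1188.7302
8. ⊥bis P6·P7 via (48.44,46.555): [(28.1381, 67.9676) (35.6148, 53.2383) (67, 65.7053) (67, 97) (46.1339, 97)]  |A|=1188.7302
9. ⊥bis P6·P8 via (55.13,47.205): [(28.1381, 67.9676) (35.6148, 53.2383) (67, 65.7053) (67, 97) (46.1339, 97)]  |A|=1188.7302
10. canonical 5-gon: [(28.1381, 67.9676) (35.6148, 53.2383) (67, 65.7053) (67, 97) (46.1339, 97)]
11. shoelace: 1188.7302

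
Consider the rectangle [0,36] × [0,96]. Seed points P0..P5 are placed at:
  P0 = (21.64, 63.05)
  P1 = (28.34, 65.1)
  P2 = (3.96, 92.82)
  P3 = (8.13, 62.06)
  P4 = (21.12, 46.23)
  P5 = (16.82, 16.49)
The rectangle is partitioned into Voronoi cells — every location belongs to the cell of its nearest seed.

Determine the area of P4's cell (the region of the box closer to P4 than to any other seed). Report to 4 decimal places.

1. box [0,36]×[0,96]: [(0, 0) (36, 0) (36, 96) (0, 96)]
2. ⊥bis P4·P0 via (21.38,54.64): [(0, 55.301) (0, 0) (36, 0) (36, 54.188)]  |A|=1970.8018
3. ⊥bis P4·P1 via (24.73,55.665): [(27.9389, 54.4372) (0, 55.301) (0, 0) (36, 0) (36, 51.3529)]  |A|=1959.3747
4. ⊥bis P4·P2 via (12.54,69.525): [(27.9389, 54.4372) (0, 55.301) (0, 0) (36, 0) (36, 51.3529)]  |A|=1959.3747
5. ⊥bis P4·P3 via (14.625,54.145): [(27.9389, 54.4372) (15.4516, 54.8233) (0, 42.1438) (0, 0) (36, 0) (36, 51.3529)]  |A|=1857.7253
6. ⊥bis P4·P5 via (18.97,31.36): [(27.9389, 54.4372) (15.4516, 54.8233) (0, 42.1438) (0, 34.1028) (36, 28.8977) (36, 51.3529)]  |A|=723.7163
7. canonical 6-gon: [(27.9389, 54.4372) (15.4516, 54.8233) (0, 42.1438) (0, 34.1028) (36, 28.8977) (36, 51.3529)]
8. shoelace: 723.7163

Area of P4's cell: 723.7163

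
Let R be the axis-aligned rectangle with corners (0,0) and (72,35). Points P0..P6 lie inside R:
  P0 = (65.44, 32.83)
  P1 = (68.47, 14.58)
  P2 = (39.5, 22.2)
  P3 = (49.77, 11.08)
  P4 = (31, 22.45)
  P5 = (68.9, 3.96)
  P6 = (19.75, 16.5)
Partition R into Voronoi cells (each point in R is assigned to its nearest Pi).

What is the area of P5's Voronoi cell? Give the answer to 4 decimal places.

1. box [0,72]×[0,35]: [(0, 0) (72, 0) (72, 35) (0, 35)]
2. ⊥bis P5·P0 via (67.17,18.395): [(0, 10.3448) (0, 0) (72, 0) (72, 18.9739)]  |A|=1055.4732
3. ⊥bis P5·P1 via (68.685,9.27): [(0, 6.489) (0, 0) (72, 0) (72, 9.4042)]  |A|=572.1549
4. ⊥bis P5·P2 via (54.2,13.08): [(51.4021, 8.5702) (46.0851, 0) (72, 0) (72, 9.4042)]  |A|=207.902
5. ⊥bis P5·P3 via (59.335,7.52): [(59.8532, 8.9124) (56.5361, 0) (72, 0) (72, 9.4042)]  |A|=126.0256
6. ⊥bis P5·P4 via (49.95,13.205): [(59.8532, 8.9124) (56.5361, 0) (72, 0) (72, 9.4042)]  |A|=126.0256
7. ⊥bis P5·P6 via (44.325,10.23): [(59.8532, 8.9124) (56.5361, 0) (72, 0) (72, 9.4042)]  |A|=126.0256
8. canonical 4-gon: [(59.8532, 8.9124) (56.5361, 0) (72, 0) (72, 9.4042)]
9. shoelace: 126.0256

Area of P5's cell: 126.0256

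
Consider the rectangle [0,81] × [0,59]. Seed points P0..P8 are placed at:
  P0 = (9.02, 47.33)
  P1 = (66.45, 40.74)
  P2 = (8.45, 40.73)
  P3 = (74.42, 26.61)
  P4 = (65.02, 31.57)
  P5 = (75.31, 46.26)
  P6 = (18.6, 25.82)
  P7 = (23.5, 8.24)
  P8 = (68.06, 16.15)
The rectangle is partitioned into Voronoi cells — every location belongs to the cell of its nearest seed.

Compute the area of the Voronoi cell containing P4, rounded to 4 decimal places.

1. box [0,81]×[0,59]: [(0, 0) (81, 0) (81, 59) (0, 59)]
2. ⊥bis P4·P0 via (37.02,39.45): [(25.9176, 0) (81, 0) (81, 59) (42.5219, 59)]  |A|=2760.0326
3. ⊥bis P4·P1 via (65.735,36.155): [(37.3389, 40.5832) (25.9176, 0) (81, 0) (81, 33.7745)]  |A|=1855.0249
4. ⊥bis P4·P2 via (36.735,36.15): [(37.45, 40.5659) (30.8815, 0) (81, 0) (81, 33.7745)]  |A|=1751.9902
5. ⊥bis P4·P3 via (69.72,29.09): [(72.8615, 35.0437) (37.45, 40.5659) (30.8815, 0) (54.3704, 0)]  |A|=1147.9536
6. ⊥bis P4·P5 via (70.165,38.915): [(72.8615, 35.0437) (37.45, 40.5659) (30.8815, 0) (54.3704, 0)]  |A|=1147.9536
7. ⊥bis P4·P6 via (41.81,28.695): [(72.8615, 35.0437) (40.3965, 40.1064) (45.3644, 0) (54.3704, 0)]  |A|=796.2526
8. ⊥bis P4·P7 via (44.26,19.905): [(54.8906, 0.9859) (72.8615, 35.0437) (40.3965, 40.1064) (42.5139, 23.0125)]  |A|=680.7971
9. ⊥bis P4·P8 via (66.54,23.86): [(44.4813, 19.5112) (67.0091, 23.9525) (72.8615, 35.0437) (40.3965, 40.1064) (42.5139, 23.0125)]  |A|=449.0139
10. canonical 5-gon: [(44.4813, 19.5112) (67.0091, 23.9525) (72.8615, 35.0437) (40.3965, 40.1064) (42.5139, 23.0125)]
11. shoelace: 449.0139

Area of P4's cell: 449.0139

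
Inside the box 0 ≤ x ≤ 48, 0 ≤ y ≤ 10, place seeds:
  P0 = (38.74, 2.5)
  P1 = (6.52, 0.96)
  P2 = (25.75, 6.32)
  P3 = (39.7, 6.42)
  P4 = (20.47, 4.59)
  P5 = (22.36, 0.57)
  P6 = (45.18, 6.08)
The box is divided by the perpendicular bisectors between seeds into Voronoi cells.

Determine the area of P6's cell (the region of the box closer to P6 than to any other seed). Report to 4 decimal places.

Area of P6's cell: 52.1228

1. box [0,48]×[0,10]: [(0, 0) (48, 0) (48, 10) (0, 10)]
2. ⊥bis P6·P0 via (41.96,4.29): [(44.3448, 0) (48, 0) (48, 10) (38.7858, 10)]  |A|=64.3469
3. ⊥bis P6·P1 via (25.85,3.52): [(44.3448, 0) (48, 0) (48, 10) (38.7858, 10)]  |A|=64.3469
4. ⊥bis P6·P2 via (35.465,6.2): [(44.3448, 0) (48, 0) (48, 10) (38.7858, 10)]  |A|=64.3469
5. ⊥bis P6·P3 via (42.44,6.25): [(42.2824, 3.71) (44.3448, 0) (48, 0) (48, 10) (42.6727, 10)]  |A|=52.1228
6. ⊥bis P6·P4 via (32.825,5.335): [(42.2824, 3.71) (44.3448, 0) (48, 0) (48, 10) (42.6727, 10)]  |A|=52.1228
7. ⊥bis P6·P5 via (33.77,3.325): [(42.2824, 3.71) (44.3448, 0) (48, 0) (48, 10) (42.6727, 10)]  |A|=52.1228
8. canonical 5-gon: [(42.2824, 3.71) (44.3448, 0) (48, 0) (48, 10) (42.6727, 10)]
9. shoelace: 52.1228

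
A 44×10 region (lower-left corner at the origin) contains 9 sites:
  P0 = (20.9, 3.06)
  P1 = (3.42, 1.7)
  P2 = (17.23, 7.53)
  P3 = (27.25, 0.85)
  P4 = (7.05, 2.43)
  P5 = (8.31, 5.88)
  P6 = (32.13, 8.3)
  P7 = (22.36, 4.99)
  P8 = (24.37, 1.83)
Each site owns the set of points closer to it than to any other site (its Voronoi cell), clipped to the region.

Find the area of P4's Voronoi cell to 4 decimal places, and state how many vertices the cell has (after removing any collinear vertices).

1. box [0,44]×[0,10]: [(0, 0) (44, 0) (44, 10) (0, 10)]
2. ⊥bis P4·P0 via (13.975,2.745): [(0, 0) (14.0999, 0) (13.645, 10) (0, 10)]  |A|=138.7243
3. ⊥bis P4·P1 via (5.235,2.065): [(5.6503, 0) (14.0999, 0) (13.645, 10) (3.6393, 10)]  |A|=92.2766
4. ⊥bis P4·P2 via (12.14,4.98): [(5.6503, 0) (14.0999, 0) (14.0464, 1.1746) (9.6251, 10) (3.6393, 10)]  |A|=74.5379
5. ⊥bis P4·P3 via (17.15,1.64): [(5.6503, 0) (14.0999, 0) (14.0464, 1.1746) (9.6251, 10) (3.6393, 10)]  |A|=74.5379
6. ⊥bis P4·P5 via (7.68,4.155): [(4.5876, 5.2844) (5.6503, 0) (14.0999, 0) (14.0464, 1.1746) (13.6446, 1.9766)]  |A|=30.7383
7. ⊥bis P4·P6 via (19.59,5.365): [(4.5876, 5.2844) (5.6503, 0) (14.0999, 0) (14.0464, 1.1746) (13.6446, 1.9766)]  |A|=30.7383
8. ⊥bis P4·P7 via (14.705,3.71): [(4.5876, 5.2844) (5.6503, 0) (14.0999, 0) (14.0464, 1.1746) (13.6446, 1.9766)]  |A|=30.7383
9. ⊥bis P4·P8 via (15.71,2.13): [(4.5876, 5.2844) (5.6503, 0) (14.0999, 0) (14.0464, 1.1746) (13.6446, 1.9766)]  |A|=30.7383
10. canonical 5-gon: [(4.5876, 5.2844) (5.6503, 0) (14.0999, 0) (14.0464, 1.1746) (13.6446, 1.9766)]
11. shoelace: 30.7383

Area of P4's cell: 30.7383 (5 vertices)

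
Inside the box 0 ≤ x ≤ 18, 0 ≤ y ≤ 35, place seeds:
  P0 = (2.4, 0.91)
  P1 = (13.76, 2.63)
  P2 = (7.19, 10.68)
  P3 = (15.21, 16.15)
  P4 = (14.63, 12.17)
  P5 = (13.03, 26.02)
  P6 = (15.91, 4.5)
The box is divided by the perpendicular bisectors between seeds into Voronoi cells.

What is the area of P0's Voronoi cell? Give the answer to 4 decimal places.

Area of P0's cell: 49.5749

1. box [0,18]×[0,35]: [(0, 0) (18, 0) (18, 35) (0, 35)]
2. ⊥bis P0·P1 via (8.08,1.77): [(0, 0) (8.348, 0) (3.0487, 35) (0, 35)]  |A|=199.4421
3. ⊥bis P0·P2 via (4.795,5.795): [(0, 8.1459) (0, 0) (8.348, 0) (7.6851, 4.378)]  |A|=49.5749
4. ⊥bis P0·P3 via (8.805,8.53): [(0, 8.1459) (0, 0) (8.348, 0) (7.6851, 4.378)]  |A|=49.5749
5. ⊥bis P0·P4 via (8.515,6.54): [(0, 8.1459) (0, 0) (8.348, 0) (7.6851, 4.378)]  |A|=49.5749
6. ⊥bis P0·P5 via (7.715,13.465): [(0, 8.1459) (0, 0) (8.348, 0) (7.6851, 4.378)]  |A|=49.5749
7. ⊥bis P0·P6 via (9.155,2.705): [(0, 8.1459) (0, 0) (8.348, 0) (7.6851, 4.378)]  |A|=49.5749
8. canonical 4-gon: [(0, 8.1459) (0, 0) (8.348, 0) (7.6851, 4.378)]
9. shoelace: 49.5749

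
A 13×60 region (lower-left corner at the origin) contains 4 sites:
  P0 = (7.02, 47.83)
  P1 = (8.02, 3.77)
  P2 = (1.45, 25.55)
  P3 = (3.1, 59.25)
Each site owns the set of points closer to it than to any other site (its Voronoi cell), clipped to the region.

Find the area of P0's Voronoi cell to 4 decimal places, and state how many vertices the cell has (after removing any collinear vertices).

1. box [0,13]×[0,60]: [(0, 0) (13, 0) (13, 60) (0, 60)]
2. ⊥bis P0·P1 via (7.52,25.8): [(0, 25.6293) (13, 25.9244) (13, 60) (0, 60)]  |A|=444.901
3. ⊥bis P0·P2 via (4.235,36.69): [(0, 37.7488) (13, 34.4988) (13, 60) (0, 60)]  |A|=310.3913
4. ⊥bis P0·P3 via (5.06,53.54): [(0, 51.8031) (0, 37.7488) (13, 34.4988) (13, 56.2655)]  |A|=232.837
5. canonical 4-gon: [(0, 51.8031) (0, 37.7488) (13, 34.4988) (13, 56.2655)]
6. shoelace: 232.837

Area of P0's cell: 232.8370 (4 vertices)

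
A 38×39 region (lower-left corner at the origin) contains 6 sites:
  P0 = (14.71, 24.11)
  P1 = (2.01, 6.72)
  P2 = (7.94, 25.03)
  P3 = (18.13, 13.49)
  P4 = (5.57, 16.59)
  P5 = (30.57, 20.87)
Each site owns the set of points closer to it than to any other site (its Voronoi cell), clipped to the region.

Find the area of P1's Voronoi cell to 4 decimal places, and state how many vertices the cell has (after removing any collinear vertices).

Area of P1's cell: 134.1593 (4 vertices)

1. box [0,38]×[0,39]: [(0, 0) (38, 0) (38, 39) (0, 39)]
2. ⊥bis P1·P0 via (8.36,15.415): [(0, 21.5203) (0, 0) (29.4676, 0)]  |A|=317.0768
3. ⊥bis P1·P2 via (4.975,15.875): [(9.9255, 14.2717) (0, 17.4862) (0, 0) (29.4676, 0)]  |A|=297.0564
4. ⊥bis P1·P3 via (10.07,10.105): [(8.0674, 14.8735) (0, 17.4862) (0, 0) (14.3138, 0)]  |A|=176.9823
5. ⊥bis P1·P4 via (3.79,11.655): [(10.424, 9.2622) (0, 13.022) (0, 0) (14.3138, 0)]  |A|=134.1593
6. ⊥bis P1·P5 via (16.29,13.795): [(10.424, 9.2622) (0, 13.022) (0, 0) (14.3138, 0)]  |A|=134.1593
7. canonical 4-gon: [(10.424, 9.2622) (0, 13.022) (0, 0) (14.3138, 0)]
8. shoelace: 134.1593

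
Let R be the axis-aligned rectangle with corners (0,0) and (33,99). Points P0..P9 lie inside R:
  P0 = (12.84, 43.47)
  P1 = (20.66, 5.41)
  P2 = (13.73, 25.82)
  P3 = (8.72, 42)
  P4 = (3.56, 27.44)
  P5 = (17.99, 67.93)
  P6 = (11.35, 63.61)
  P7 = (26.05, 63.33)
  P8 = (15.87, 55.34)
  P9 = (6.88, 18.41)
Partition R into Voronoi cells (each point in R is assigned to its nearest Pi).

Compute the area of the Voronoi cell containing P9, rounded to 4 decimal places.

1. box [0,33]×[0,99]: [(0, 0) (33, 0) (33, 99) (0, 99)]
2. ⊥bis P9·P0 via (9.86,30.94): [(0, 33.285) (0, 0) (33, 0) (33, 25.4366)]  |A|=968.9069
3. ⊥bis P9·P1 via (13.77,11.91): [(27.7164, 26.6932) (0, 33.285) (0, 0) (2.5342, 0)]  |A|=495.093
4. ⊥bis P9·P2 via (10.305,22.115): [(17.2984, 15.6501) (0, 31.6412) (0, 0) (2.5342, 0)]  |A|=293.5012
5. ⊥bis P9·P3 via (7.8,30.205): [(17.2984, 15.6501) (0.978, 30.7371) (0, 30.8134) (0, 0) (2.5342, 0)]  |A|=293.0963
6. ⊥bis P9·P4 via (5.22,22.925): [(17.2984, 15.6501) (8.2312, 24.0321) (0, 21.0058) (0, 0) (2.5342, 0)]  |A|=249.7302
7. ⊥bis P9·P5 via (12.435,43.17): [(17.2984, 15.6501) (8.2312, 24.0321) (0, 21.0058) (0, 0) (2.5342, 0)]  |A|=249.7302
8. ⊥bis P9·P6 via (9.115,41.01): [(17.2984, 15.6501) (8.2312, 24.0321) (0, 21.0058) (0, 0) (2.5342, 0)]  |A|=249.7302
9. ⊥bis P9·P7 via (16.465,40.87): [(17.2984, 15.6501) (8.2312, 24.0321) (0, 21.0058) (0, 0) (2.5342, 0)]  |A|=249.7302
10. ⊥bis P9·P8 via (11.375,36.875): [(17.2984, 15.6501) (8.2312, 24.0321) (0, 21.0058) (0, 0) (2.5342, 0)]  |A|=249.7302
11. canonical 5-gon: [(17.2984, 15.6501) (8.2312, 24.0321) (0, 21.0058) (0, 0) (2.5342, 0)]
12. shoelace: 249.7302

Area of P9's cell: 249.7302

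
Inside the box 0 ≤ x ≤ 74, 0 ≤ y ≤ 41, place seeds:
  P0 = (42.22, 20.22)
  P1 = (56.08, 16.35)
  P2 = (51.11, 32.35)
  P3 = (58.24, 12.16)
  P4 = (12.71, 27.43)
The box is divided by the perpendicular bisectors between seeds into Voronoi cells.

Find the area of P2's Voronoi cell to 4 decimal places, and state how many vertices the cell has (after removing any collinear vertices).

1. box [0,74]×[0,41]: [(0, 0) (74, 0) (74, 41) (0, 41)]
2. ⊥bis P2·P0 via (46.665,26.285): [(74, 6.2514) (74, 41) (26.5871, 41)]  |A|=823.7679
3. ⊥bis P2·P1 via (53.595,24.35): [(50.5822, 23.4141) (74, 30.6883) (74, 41) (26.5871, 41)]  |A|=537.6376
4. ⊥bis P2·P3 via (54.675,22.255): [(50.5822, 23.4141) (74, 30.6883) (74, 41) (26.5871, 41)]  |A|=537.6376
5. ⊥bis P2·P4 via (31.91,29.89): [(30.8906, 37.8459) (50.5822, 23.4141) (74, 30.6883) (74, 41) (30.4865, 41)]  |A|=531.488
6. canonical 5-gon: [(30.8906, 37.8459) (50.5822, 23.4141) (74, 30.6883) (74, 41) (30.4865, 41)]
7. shoelace: 531.488

Area of P2's cell: 531.4880 (5 vertices)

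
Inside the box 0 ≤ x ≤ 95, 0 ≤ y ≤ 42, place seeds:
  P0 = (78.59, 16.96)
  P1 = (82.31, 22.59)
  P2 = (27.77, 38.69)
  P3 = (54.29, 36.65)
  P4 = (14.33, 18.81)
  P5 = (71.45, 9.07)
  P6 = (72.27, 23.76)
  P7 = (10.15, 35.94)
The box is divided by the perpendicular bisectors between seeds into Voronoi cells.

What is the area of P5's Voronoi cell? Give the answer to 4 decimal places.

Area of P5's cell: 610.7895

1. box [0,95]×[0,42]: [(0, 0) (95, 0) (95, 42) (0, 42)]
2. ⊥bis P5·P0 via (75.02,13.015): [(0, 0) (89.4021, 0) (42.9904, 42) (0, 42)]  |A|=2780.2421
3. ⊥bis P5·P1 via (76.88,15.83): [(0, 0) (89.4021, 0) (42.9904, 42) (0, 42)]  |A|=2780.2421
4. ⊥bis P5·P2 via (49.61,23.88): [(33.4166, 0) (89.4021, 0) (54.7073, 31.3969)]  |A|=878.8838
5. ⊥bis P5·P3 via (62.87,22.86): [(38.7357, 7.8439) (33.4166, 0) (89.4021, 0) (63.6231, 23.3286)]  |A|=709.4552
6. ⊥bis P5·P4 via (42.89,13.94): [(42.2202, 10.0119) (40.513, 0) (89.4021, 0) (63.6231, 23.3286)]  |A|=666.0313
7. ⊥bis P5·P6 via (71.86,16.415): [(54.1044, 17.4061) (42.2202, 10.0119) (40.513, 0) (89.4021, 0) (71.2236, 16.4505)]  |A|=610.7895
8. ⊥bis P5·P7 via (40.8,22.505): [(54.1044, 17.4061) (42.2202, 10.0119) (40.513, 0) (89.4021, 0) (71.2236, 16.4505)]  |A|=610.7895
9. canonical 5-gon: [(54.1044, 17.4061) (42.2202, 10.0119) (40.513, 0) (89.4021, 0) (71.2236, 16.4505)]
10. shoelace: 610.7895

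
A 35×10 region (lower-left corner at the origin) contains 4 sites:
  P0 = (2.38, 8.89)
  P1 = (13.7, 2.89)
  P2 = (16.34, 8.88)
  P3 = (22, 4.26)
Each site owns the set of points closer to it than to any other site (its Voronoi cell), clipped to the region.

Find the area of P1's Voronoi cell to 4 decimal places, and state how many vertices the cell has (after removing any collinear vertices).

1. box [0,35]×[0,10]: [(0, 0) (35, 0) (35, 10) (0, 10)]
2. ⊥bis P1·P0 via (8.04,5.89): [(4.9181, 0) (35, 0) (35, 10) (10.2184, 10)]  |A|=274.3173
3. ⊥bis P1·P2 via (15.02,5.885): [(9.3596, 8.3797) (4.9181, 0) (28.3727, 0)]  |A|=98.2715
4. ⊥bis P1·P3 via (17.85,3.575): [(17.6608, 4.7211) (9.3596, 8.3797) (4.9181, 0) (18.4401, 0)]  |A|=74.8251
5. canonical 4-gon: [(17.6608, 4.7211) (9.3596, 8.3797) (4.9181, 0) (18.4401, 0)]
6. shoelace: 74.8251

Area of P1's cell: 74.8251 (4 vertices)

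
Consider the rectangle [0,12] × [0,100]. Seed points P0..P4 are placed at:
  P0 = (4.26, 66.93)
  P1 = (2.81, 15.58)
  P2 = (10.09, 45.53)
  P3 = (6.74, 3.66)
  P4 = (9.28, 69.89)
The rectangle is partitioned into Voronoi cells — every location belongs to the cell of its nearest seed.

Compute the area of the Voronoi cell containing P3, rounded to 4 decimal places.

Area of P3's cell: 120.2866

1. box [0,12]×[0,100]: [(0, 0) (12, 0) (12, 100) (0, 100)]
2. ⊥bis P3·P0 via (5.5,35.295): [(0, 35.0794) (0, 0) (12, 0) (12, 35.5498)]  |A|=423.7752
3. ⊥bis P3·P1 via (4.775,9.62): [(0, 8.0457) (0, 0) (12, 0) (12, 12.0021)]  |A|=120.2866
4. ⊥bis P3·P2 via (8.415,24.595): [(0, 8.0457) (0, 0) (12, 0) (12, 12.0021)]  |A|=120.2866
5. ⊥bis P3·P4 via (8.01,36.775): [(0, 8.0457) (0, 0) (12, 0) (12, 12.0021)]  |A|=120.2866
6. canonical 4-gon: [(0, 8.0457) (0, 0) (12, 0) (12, 12.0021)]
7. shoelace: 120.2866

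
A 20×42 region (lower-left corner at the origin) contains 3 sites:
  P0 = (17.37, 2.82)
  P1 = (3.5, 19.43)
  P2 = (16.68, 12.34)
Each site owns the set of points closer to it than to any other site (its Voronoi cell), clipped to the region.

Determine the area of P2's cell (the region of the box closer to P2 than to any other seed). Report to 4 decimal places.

1. box [0,20]×[0,42]: [(0, 0) (20, 0) (20, 42) (0, 42)]
2. ⊥bis P2·P0 via (17.025,7.58): [(0, 6.346) (20, 7.7956) (20, 42) (0, 42)]  |A|=698.5833
3. ⊥bis P2·P1 via (10.09,15.885): [(5.1598, 6.72) (20, 7.7956) (20, 34.3073)]  |A|=196.7186
4. canonical 3-gon: [(5.1598, 6.72) (20, 7.7956) (20, 34.3073)]
5. shoelace: 196.7186

Area of P2's cell: 196.7186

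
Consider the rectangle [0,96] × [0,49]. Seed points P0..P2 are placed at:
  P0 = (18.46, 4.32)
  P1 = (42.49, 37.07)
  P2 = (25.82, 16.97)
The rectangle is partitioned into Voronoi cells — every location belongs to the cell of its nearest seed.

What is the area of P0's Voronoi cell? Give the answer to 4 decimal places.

Area of P0's cell: 475.6590

1. box [0,96]×[0,49]: [(0, 0) (96, 0) (96, 49) (0, 49)]
2. ⊥bis P0·P1 via (30.475,20.695): [(0, 43.0557) (0, 0) (58.6798, 0)]  |A|=1263.251
3. ⊥bis P0·P2 via (22.14,10.645): [(0, 23.5265) (0, 0) (40.4361, 0)]  |A|=475.659
4. canonical 3-gon: [(0, 23.5265) (0, 0) (40.4361, 0)]
5. shoelace: 475.659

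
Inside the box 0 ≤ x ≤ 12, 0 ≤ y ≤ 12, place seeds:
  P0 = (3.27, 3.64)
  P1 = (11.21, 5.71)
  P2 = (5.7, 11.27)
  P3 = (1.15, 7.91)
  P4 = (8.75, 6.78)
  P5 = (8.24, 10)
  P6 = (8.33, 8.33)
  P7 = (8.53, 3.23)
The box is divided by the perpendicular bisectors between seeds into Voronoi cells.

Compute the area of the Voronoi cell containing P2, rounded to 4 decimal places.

1. box [0,12]×[0,12]: [(0, 0) (12, 0) (12, 12) (0, 12)]
2. ⊥bis P2·P0 via (4.485,7.455): [(0, 8.8834) (12, 5.0616) (12, 12) (0, 12)]  |A|=60.33
3. ⊥bis P2·P1 via (8.455,8.49): [(0, 8.8834) (6.6991, 6.7499) (11.9969, 12) (0, 12)]  |A|=41.9318
4. ⊥bis P2·P3 via (3.425,9.59): [(5.1605, 7.2399) (6.6991, 6.7499) (11.9969, 12) (1.6453, 12)]  |A|=29.9742
5. ⊥bis P2·P4 via (7.225,9.025): [(4.9723, 7.4947) (11.6046, 12) (1.6453, 12)]  |A|=22.4346
6. ⊥bis P2·P5 via (6.97,10.635): [(4.9723, 7.4947) (5.6198, 7.9346) (7.6525, 12) (1.6453, 12)]  |A|=14.4012
7. ⊥bis P2·P6 via (7.015,9.8): [(4.7597, 7.7825) (6.1782, 9.0515) (7.6525, 12) (1.6453, 12)]  |A|=13.8234
8. ⊥bis P2·P7 via (7.115,7.25): [(4.7597, 7.7825) (6.1782, 9.0515) (7.6525, 12) (1.6453, 12)]  |A|=13.8234
9. canonical 4-gon: [(4.7597, 7.7825) (6.1782, 9.0515) (7.6525, 12) (1.6453, 12)]
10. shoelace: 13.8234

Area of P2's cell: 13.8234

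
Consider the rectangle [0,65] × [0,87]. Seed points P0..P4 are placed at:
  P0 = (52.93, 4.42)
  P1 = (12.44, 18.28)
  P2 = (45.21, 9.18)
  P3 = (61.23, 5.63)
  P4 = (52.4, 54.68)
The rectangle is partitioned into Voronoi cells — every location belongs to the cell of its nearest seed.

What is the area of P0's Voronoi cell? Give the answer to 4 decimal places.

Area of P0's cell: 109.7391

1. box [0,65]×[0,87]: [(0, 0) (65, 0) (65, 87) (0, 87)]
2. ⊥bis P0·P1 via (32.685,11.35): [(28.7998, 0) (65, 0) (65, 87) (58.5805, 87)]  |A|=1853.9559
3. ⊥bis P0·P2 via (49.07,6.8): [(44.8773, 0) (65, 0) (65, 32.6361)]  |A|=328.3635
4. ⊥bis P0·P3 via (57.08,5.025): [(55.339, 16.9674) (44.8773, 0) (57.8126, 0)]  |A|=109.7391
5. ⊥bis P0·P4 via (52.665,29.55): [(55.339, 16.9674) (44.8773, 0) (57.8126, 0)]  |A|=109.7391
6. canonical 3-gon: [(55.339, 16.9674) (44.8773, 0) (57.8126, 0)]
7. shoelace: 109.7391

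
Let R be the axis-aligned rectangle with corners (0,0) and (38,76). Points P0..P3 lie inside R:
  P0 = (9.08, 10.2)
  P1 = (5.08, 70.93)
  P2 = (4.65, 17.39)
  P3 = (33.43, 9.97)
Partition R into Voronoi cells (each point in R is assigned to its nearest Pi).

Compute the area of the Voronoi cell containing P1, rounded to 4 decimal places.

1. box [0,38]×[0,76]: [(0, 0) (38, 0) (38, 76) (0, 76)]
2. ⊥bis P1·P0 via (7.08,40.565): [(0, 40.0987) (38, 42.6016) (38, 76) (0, 76)]  |A|=1316.6957
3. ⊥bis P1·P2 via (4.865,44.16): [(0, 44.1991) (38, 43.8939) (38, 76) (0, 76)]  |A|=1214.2339
4. ⊥bis P1·P3 via (19.255,40.45): [(0, 44.1991) (26.8528, 43.9834) (38, 49.1675) (38, 76) (0, 76)]  |A|=1184.8406
5. canonical 5-gon: [(0, 44.1991) (26.8528, 43.9834) (38, 49.1675) (38, 76) (0, 76)]
6. shoelace: 1184.8406

Area of P1's cell: 1184.8406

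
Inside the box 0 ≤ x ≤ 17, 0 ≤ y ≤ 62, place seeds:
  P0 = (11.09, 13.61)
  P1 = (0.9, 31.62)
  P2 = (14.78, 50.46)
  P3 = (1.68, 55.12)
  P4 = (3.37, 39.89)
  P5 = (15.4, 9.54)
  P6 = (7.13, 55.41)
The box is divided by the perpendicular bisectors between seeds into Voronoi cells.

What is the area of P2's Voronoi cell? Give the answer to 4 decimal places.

Area of P2's cell: 125.3664

1. box [0,17]×[0,62]: [(0, 0) (17, 0) (17, 62) (0, 62)]
2. ⊥bis P2·P0 via (12.935,32.035): [(0, 33.3303) (17, 31.6279) (17, 62) (0, 62)]  |A|=501.8553
3. ⊥bis P2·P1 via (7.84,41.04): [(0, 46.816) (17, 34.2915) (17, 62) (0, 62)]  |A|=364.5861
4. ⊥bis P2·P3 via (8.23,52.79): [(4.8372, 43.2523) (17, 34.2915) (17, 62) (11.5062, 62)]  |A|=220.0042
5. ⊥bis P2·P4 via (9.075,45.175): [(6.5072, 47.9469) (17, 36.6202) (17, 62) (11.5062, 62)]  |A|=171.7551
6. ⊥bis P2·P5 via (15.09,30): [(6.5072, 47.9469) (17, 36.6202) (17, 62) (11.5062, 62)]  |A|=171.7551
7. ⊥bis P2·P6 via (10.955,52.935): [(7.2256, 47.1714) (17, 36.6202) (17, 62) (16.8206, 62)]  |A|=125.3664
8. canonical 4-gon: [(7.2256, 47.1714) (17, 36.6202) (17, 62) (16.8206, 62)]
9. shoelace: 125.3664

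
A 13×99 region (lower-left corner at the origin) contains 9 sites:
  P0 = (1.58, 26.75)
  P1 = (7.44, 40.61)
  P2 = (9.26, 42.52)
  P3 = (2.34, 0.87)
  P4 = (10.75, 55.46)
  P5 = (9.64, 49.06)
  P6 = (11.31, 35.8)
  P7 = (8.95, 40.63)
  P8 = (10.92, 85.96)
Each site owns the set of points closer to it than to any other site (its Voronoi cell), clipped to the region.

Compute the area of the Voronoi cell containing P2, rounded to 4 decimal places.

1. box [0,13]×[0,99]: [(0, 0) (13, 0) (13, 99) (0, 99)]
2. ⊥bis P2·P0 via (5.42,34.635): [(0, 37.2745) (13, 30.9435) (13, 99) (0, 99)]  |A|=843.5825
3. ⊥bis P2·P1 via (8.35,41.565): [(0, 49.5215) (13, 37.1341) (13, 99) (0, 99)]  |A|=723.7382
4. ⊥bis P2·P3 via (5.8,21.695): [(0, 49.5215) (13, 37.1341) (13, 99) (0, 99)]  |A|=723.7382
5. ⊥bis P2·P4 via (10.005,48.99): [(0, 50.142) (0, 49.5215) (13, 37.1341) (13, 48.6451)]  |A|=78.8549
6. ⊥bis P2·P5 via (9.45,45.79): [(3.5567, 46.1324) (13, 37.1341) (13, 45.5837)]  |A|=39.8961
7. ⊥bis P2·P6 via (10.285,39.16): [(3.5567, 46.1324) (10.7311, 39.2961) (13, 39.9882) (13, 45.5837)]  |A|=36.6582
8. ⊥bis P2·P7 via (9.105,41.575): [(3.5567, 46.1324) (8.1803, 41.7267) (13, 40.9361) (13, 45.5837)]  |A|=30.7339
9. ⊥bis P2·P8 via (10.09,64.24): [(3.5567, 46.1324) (8.1803, 41.7267) (13, 40.9361) (13, 45.5837)]  |A|=30.7339
10. canonical 4-gon: [(3.5567, 46.1324) (8.1803, 41.7267) (13, 40.9361) (13, 45.5837)]
11. shoelace: 30.7339

Area of P2's cell: 30.7339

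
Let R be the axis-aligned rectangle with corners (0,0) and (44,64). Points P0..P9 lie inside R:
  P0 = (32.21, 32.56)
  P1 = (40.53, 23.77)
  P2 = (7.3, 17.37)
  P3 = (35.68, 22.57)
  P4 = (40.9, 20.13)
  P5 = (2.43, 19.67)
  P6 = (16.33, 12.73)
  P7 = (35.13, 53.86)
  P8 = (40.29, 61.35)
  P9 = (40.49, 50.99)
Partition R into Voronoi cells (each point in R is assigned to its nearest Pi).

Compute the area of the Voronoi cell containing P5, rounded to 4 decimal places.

Area of P5's cell: 330.6919

1. box [0,44]×[0,64]: [(0, 0) (44, 0) (44, 64) (0, 64)]
2. ⊥bis P5·P0 via (17.32,26.115): [(0, 0) (28.6236, 0) (0.9218, 64) (0, 64)]  |A|=945.4548
3. ⊥bis P5·P1 via (21.48,21.72): [(0, 0) (23.8173, 0) (22.227, 14.7782) (0.9218, 64) (0, 64)]  |A|=909.9404
4. ⊥bis P5·P2 via (4.865,18.52): [(0, 8.2189) (13.0792, 35.9126) (0.9218, 64) (0, 64)]  |A|=377.7315
5. ⊥bis P5·P3 via (19.055,21.12): [(0, 8.2189) (13.0792, 35.9126) (0.9218, 64) (0, 64)]  |A|=377.7315
6. ⊥bis P5·P4 via (21.665,19.9): [(0, 8.2189) (13.0792, 35.9126) (0.9218, 64) (0, 64)]  |A|=377.7315
7. ⊥bis P5·P6 via (9.38,16.2): [(0, 8.2189) (13.0792, 35.9126) (0.9218, 64) (0, 64)]  |A|=377.7315
8. ⊥bis P5·P7 via (18.78,36.765): [(0, 54.7266) (0, 8.2189) (13.0792, 35.9126) (8.4225, 46.6712)]  |A|=330.6919
9. ⊥bis P5·P8 via (21.36,40.51): [(0, 54.7266) (0, 8.2189) (13.0792, 35.9126) (8.4225, 46.6712)]  |A|=330.6919
10. ⊥bis P5·P9 via (21.46,35.33): [(0, 54.7266) (0, 8.2189) (13.0792, 35.9126) (8.4225, 46.6712)]  |A|=330.6919
11. canonical 4-gon: [(0, 54.7266) (0, 8.2189) (13.0792, 35.9126) (8.4225, 46.6712)]
12. shoelace: 330.6919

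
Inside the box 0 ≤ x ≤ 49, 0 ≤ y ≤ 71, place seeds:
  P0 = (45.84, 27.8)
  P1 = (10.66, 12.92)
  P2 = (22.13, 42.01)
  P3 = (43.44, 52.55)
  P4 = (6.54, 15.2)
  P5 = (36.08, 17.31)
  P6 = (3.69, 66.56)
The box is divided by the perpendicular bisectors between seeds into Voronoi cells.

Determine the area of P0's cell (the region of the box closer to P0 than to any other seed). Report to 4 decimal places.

Area of P0's cell: 268.3170

1. box [0,49]×[0,71]: [(0, 0) (49, 0) (49, 71) (0, 71)]
2. ⊥bis P0·P1 via (28.25,20.36): [(36.8616, 0) (49, 0) (49, 71) (6.8309, 71)]  |A|=1927.9148
3. ⊥bis P0·P2 via (33.985,34.905): [(27.0161, 23.2772) (36.8616, 0) (49, 0) (49, 59.9582)]  |A|=800.3296
4. ⊥bis P0·P3 via (44.64,40.175): [(36.6809, 39.4032) (27.0161, 23.2772) (36.8616, 0) (49, 0) (49, 40.5978)]  |A|=681.0782
5. ⊥bis P0·P4 via (26.19,21.5): [(36.6809, 39.4032) (27.0161, 23.2772) (36.8616, 0) (49, 0) (49, 40.5978)]  |A|=681.0782
6. ⊥bis P0·P5 via (40.96,22.555): [(36.6809, 39.4032) (31.7301, 31.1426) (49, 15.0745) (49, 40.5978)]  |A|=268.317
7. ⊥bis P0·P6 via (24.765,47.18): [(36.6809, 39.4032) (31.7301, 31.1426) (49, 15.0745) (49, 40.5978)]  |A|=268.317
8. canonical 4-gon: [(36.6809, 39.4032) (31.7301, 31.1426) (49, 15.0745) (49, 40.5978)]
9. shoelace: 268.317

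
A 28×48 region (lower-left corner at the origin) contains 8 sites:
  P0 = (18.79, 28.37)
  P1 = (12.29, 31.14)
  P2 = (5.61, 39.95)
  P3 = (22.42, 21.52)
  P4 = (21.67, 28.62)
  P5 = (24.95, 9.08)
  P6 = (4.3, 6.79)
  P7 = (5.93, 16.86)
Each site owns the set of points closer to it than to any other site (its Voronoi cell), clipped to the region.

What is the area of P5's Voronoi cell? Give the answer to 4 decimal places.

Area of P5's cell: 193.7246

1. box [0,28]×[0,48]: [(0, 0) (28, 0) (28, 48) (0, 48)]
2. ⊥bis P5·P0 via (21.87,18.725): [(0, 11.7411) (0, 0) (28, 0) (28, 20.6825)]  |A|=453.931
3. ⊥bis P5·P1 via (18.62,20.11): [(9.102, 14.6477) (0, 9.4242) (0, 0) (28, 0) (28, 20.6825)]  |A|=443.3867
4. ⊥bis P5·P2 via (15.28,24.515): [(9.102, 14.6477) (0, 9.4242) (0, 0) (28, 0) (28, 20.6825)]  |A|=443.3867
5. ⊥bis P5·P3 via (23.685,15.3): [(2.8578, 11.0642) (0, 9.4242) (0, 0) (28, 0) (28, 16.1776)]  |A|=371.7354
6. ⊥bis P5·P4 via (23.31,18.85): [(2.8578, 11.0642) (0, 9.4242) (0, 0) (28, 0) (28, 16.1776)]  |A|=371.7354
7. ⊥bis P5·P6 via (14.625,7.935): [(14.0261, 13.3356) (15.505, 0) (28, 0) (28, 16.1776)]  |A|=196.3464
8. ⊥bis P5·P7 via (15.44,12.97): [(15.7314, 13.6824) (14.3596, 10.3286) (15.505, 0) (28, 0) (28, 16.1776)]  |A|=193.7246
9. canonical 5-gon: [(15.7314, 13.6824) (14.3596, 10.3286) (15.505, 0) (28, 0) (28, 16.1776)]
10. shoelace: 193.7246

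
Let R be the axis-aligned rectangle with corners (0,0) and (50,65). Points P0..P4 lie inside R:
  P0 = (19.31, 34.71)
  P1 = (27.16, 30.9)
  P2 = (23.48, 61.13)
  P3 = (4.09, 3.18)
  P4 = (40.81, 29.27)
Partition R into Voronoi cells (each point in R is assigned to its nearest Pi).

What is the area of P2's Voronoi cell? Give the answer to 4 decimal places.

1. box [0,50]×[0,65]: [(0, 0) (50, 0) (50, 65) (0, 65)]
2. ⊥bis P2·P0 via (21.395,47.92): [(0, 51.2969) (50, 43.4051) (50, 65) (0, 65)]  |A|=882.4498
3. ⊥bis P2·P1 via (25.32,46.015): [(0, 51.2969) (29.9182, 46.5747) (50, 49.0194) (50, 65) (0, 65)]  |A|=826.0775
4. ⊥bis P2·P3 via (13.785,32.155): [(0, 51.2969) (29.9182, 46.5747) (50, 49.0194) (50, 65) (0, 65)]  |A|=826.0775
5. ⊥bis P2·P4 via (32.145,45.2): [(0, 51.2969) (29.9182, 46.5747) (36.0431, 47.3204) (50, 54.9121) (50, 65) (0, 65)]  |A|=784.9557
6. canonical 6-gon: [(0, 51.2969) (29.9182, 46.5747) (36.0431, 47.3204) (50, 54.9121) (50, 65) (0, 65)]
7. shoelace: 784.9557

Area of P2's cell: 784.9557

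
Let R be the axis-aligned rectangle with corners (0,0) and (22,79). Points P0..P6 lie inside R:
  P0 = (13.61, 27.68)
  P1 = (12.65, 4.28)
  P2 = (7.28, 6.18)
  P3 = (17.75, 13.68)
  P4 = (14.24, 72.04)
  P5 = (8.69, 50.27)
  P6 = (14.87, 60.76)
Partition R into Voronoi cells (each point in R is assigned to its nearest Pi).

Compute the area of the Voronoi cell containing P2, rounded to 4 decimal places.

1. box [0,22]×[0,79]: [(0, 0) (22, 0) (22, 79) (0, 79)]
2. ⊥bis P2·P0 via (10.445,16.93): [(0, 20.0052) (0, 0) (22, 0) (22, 13.528)]  |A|=368.8651
3. ⊥bis P2·P1 via (9.965,5.23): [(13.7594, 15.9542) (0, 20.0052) (0, 0) (8.1145, 0)]  |A|=202.3602
4. ⊥bis P2·P3 via (12.515,9.93): [(11.9212, 10.7589) (6.7137, 18.0286) (0, 20.0052) (0, 0) (8.1145, 0)]  |A|=182.1516
5. ⊥bis P2·P4 via (10.76,39.11): [(11.9212, 10.7589) (6.7137, 18.0286) (0, 20.0052) (0, 0) (8.1145, 0)]  |A|=182.1516
6. ⊥bis P2·P5 via (7.985,28.225): [(11.9212, 10.7589) (6.7137, 18.0286) (0, 20.0052) (0, 0) (8.1145, 0)]  |A|=182.1516
7. ⊥bis P2·P6 via (11.075,33.47): [(11.9212, 10.7589) (6.7137, 18.0286) (0, 20.0052) (0, 0) (8.1145, 0)]  |A|=182.1516
8. canonical 5-gon: [(11.9212, 10.7589) (6.7137, 18.0286) (0, 20.0052) (0, 0) (8.1145, 0)]
9. shoelace: 182.1516

Area of P2's cell: 182.1516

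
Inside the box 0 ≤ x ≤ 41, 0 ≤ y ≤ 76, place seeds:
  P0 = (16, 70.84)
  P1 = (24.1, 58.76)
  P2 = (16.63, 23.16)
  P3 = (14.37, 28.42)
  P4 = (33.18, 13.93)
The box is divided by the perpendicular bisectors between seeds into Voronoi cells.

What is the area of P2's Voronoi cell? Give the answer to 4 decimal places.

1. box [0,41]×[0,76]: [(0, 0) (41, 0) (41, 76) (0, 76)]
2. ⊥bis P2·P0 via (16.315,47): [(0, 46.7844) (0, 0) (41, 0) (41, 47.3262)]  |A|=1929.2672
3. ⊥bis P2·P1 via (20.365,40.96): [(0, 45.2332) (0, 0) (41, 0) (41, 36.6301)]  |A|=1678.1986
4. ⊥bis P2·P3 via (15.5,25.79): [(40.8184, 36.6682) (0, 19.1303) (0, 0) (41, 0) (41, 36.6301)]  |A|=1145.4593
5. ⊥bis P2·P4 via (24.905,18.545): [(33.1827, 33.3875) (0, 19.1303) (0, 0) (14.5624, 0)]  |A|=560.4988
6. canonical 4-gon: [(33.1827, 33.3875) (0, 19.1303) (0, 0) (14.5624, 0)]
7. shoelace: 560.4988

Area of P2's cell: 560.4988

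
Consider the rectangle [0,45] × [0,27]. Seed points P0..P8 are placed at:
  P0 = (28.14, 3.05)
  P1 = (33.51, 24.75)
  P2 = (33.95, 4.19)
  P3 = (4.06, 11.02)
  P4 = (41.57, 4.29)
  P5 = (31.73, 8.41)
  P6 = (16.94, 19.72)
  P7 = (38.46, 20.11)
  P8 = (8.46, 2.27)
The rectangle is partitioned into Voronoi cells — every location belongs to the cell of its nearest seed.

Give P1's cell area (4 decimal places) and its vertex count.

1. box [0,45]×[0,27]: [(0, 0) (45, 0) (45, 27) (0, 27)]
2. ⊥bis P1·P0 via (30.825,13.9): [(0, 21.5281) (45, 10.3922) (45, 27) (0, 27)]  |A|=496.7933
3. ⊥bis P1·P2 via (33.73,14.47): [(0, 21.5281) (28.9362, 14.3674) (45, 14.7112) (45, 27) (0, 27)]  |A|=462.1034
4. ⊥bis P1·P3 via (18.785,17.885): [(19.3149, 16.7483) (28.9362, 14.3674) (45, 14.7112) (45, 27) (14.5355, 27)]  |A|=334.7527
5. ⊥bis P1·P4 via (37.54,14.52): [(19.3149, 16.7483) (28.9362, 14.3674) (37.6247, 14.5533) (45, 17.4588) (45, 27) (14.5355, 27)]  |A|=324.6205
6. ⊥bis P1·P5 via (32.62,16.58): [(18.6857, 18.0979) (40.5707, 15.7139) (45, 17.4588) (45, 27) (14.5355, 27)]  |A|=285.507
7. ⊥bis P1·P6 via (25.225,22.235): [(26.7474, 17.2197) (40.5707, 15.7139) (45, 17.4588) (45, 27) (23.7785, 27)]  |A|=206.2466
8. ⊥bis P1·P7 via (35.985,22.43): [(26.7474, 17.2197) (30.6977, 16.7894) (40.2688, 27) (23.7785, 27)]  |A|=102.866
9. ⊥bis P1·P8 via (20.985,13.51): [(26.7474, 17.2197) (30.6977, 16.7894) (40.2688, 27) (23.7785, 27)]  |A|=102.866
10. canonical 4-gon: [(26.7474, 17.2197) (30.6977, 16.7894) (40.2688, 27) (23.7785, 27)]
11. shoelace: 102.866

Area of P1's cell: 102.8660 (4 vertices)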